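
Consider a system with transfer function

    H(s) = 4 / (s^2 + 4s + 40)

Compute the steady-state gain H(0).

Set s = 0: H(0) = (4) / (40) = 1/10.

H(0) = 1/10 ≈ 0.1000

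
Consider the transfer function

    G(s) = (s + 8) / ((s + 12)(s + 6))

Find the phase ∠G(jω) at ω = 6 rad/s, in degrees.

∠G(j6) ≈ -34.70°

At s = j6: numerator = 8 + j6, denominator = 36 + j108.
∠G = ∠num − ∠den = 36.870° − (71.565°) = -34.70°.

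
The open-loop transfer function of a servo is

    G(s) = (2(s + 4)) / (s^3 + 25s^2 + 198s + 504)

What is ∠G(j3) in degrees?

At s = j3: numerator = 8 + j6, denominator = 279 + j567.
∠G = ∠num − ∠den = 36.870° − (63.800°) = -26.93°.

∠G(j3) ≈ -26.93°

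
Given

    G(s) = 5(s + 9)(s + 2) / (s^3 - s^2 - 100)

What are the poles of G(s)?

The poles are the roots of the denominator s^3 - s^2 - 100 = 0.
Trying s = 5: the polynomial evaluates to 0, so (s - 5) is a factor.
Dividing out leaves s^2 + 4s + 20 = 0.
The quadratic formula then gives s = -2 ± 4j.

s = -2 + 4j, -2 - 4j, 5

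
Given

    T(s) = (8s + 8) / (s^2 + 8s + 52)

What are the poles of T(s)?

s = -4 ± 6j

The poles are the roots of the denominator s^2 + 8s + 52 = 0.
Using the quadratic formula: s = (-8 ± √(-144))/2 = -4 ± 6j.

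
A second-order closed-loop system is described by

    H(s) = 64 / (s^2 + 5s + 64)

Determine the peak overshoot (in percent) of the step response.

Comparing s^2 + 5s + 64 to s^2 + 2ζωₙs + ωₙ²: ωₙ = 8 rad/s and ζ = 5/(2·8) = 0.3125.
%OS = 100·exp(−πζ/√(1−ζ²)) = 100·exp(−π·0.3125/√(1−0.3125²)) ≈ 35.6%.

%OS ≈ 35.6%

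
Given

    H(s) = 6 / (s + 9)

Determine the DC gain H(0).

H(0) = 2/3 ≈ 0.6667

Set s = 0: H(0) = (6) / (9) = 2/3.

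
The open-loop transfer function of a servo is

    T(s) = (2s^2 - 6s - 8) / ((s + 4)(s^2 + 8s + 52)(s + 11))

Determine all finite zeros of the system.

s = 4, -1

Set the numerator to zero: 2s^2 - 6s - 8 = 0, i.e. 2·(s^2 - 3s - 4) = 0.
Factoring: (s - 4)(s + 1) = 0.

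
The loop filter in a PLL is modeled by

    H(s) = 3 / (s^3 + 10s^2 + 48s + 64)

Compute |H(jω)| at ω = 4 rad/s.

|H(j4)| = 0.01875

Substitute s = j4: numerator = 3, denominator = -96 + j128.
|H(j4)| = |3| / |-96 + j128| = 3 / 160 = 0.01875.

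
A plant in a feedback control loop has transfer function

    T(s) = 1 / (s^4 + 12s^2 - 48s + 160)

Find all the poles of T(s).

The poles are the roots of the denominator s^4 + 12s^2 - 48s + 160 = 0.
No real roots exist; factor into two real quadratics: (s^2 - 4s + 8)(s^2 + 4s + 20) = 0.
Each quadratic gives a conjugate pair via the quadratic formula.

s = 2 + 2j, 2 - 2j, -2 + 4j, -2 - 4j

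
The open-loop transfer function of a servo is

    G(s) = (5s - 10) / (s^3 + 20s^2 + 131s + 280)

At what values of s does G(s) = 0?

s = 2

Set the numerator to zero: 5s - 10 = 0, i.e. 5·(s - 2) = 0.
So s = 2.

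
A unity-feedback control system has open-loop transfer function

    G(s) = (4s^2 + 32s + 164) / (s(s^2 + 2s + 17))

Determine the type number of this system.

The denominator has 1 factor of s at the origin (free integrator), so this is a Type 1 system.

Type 1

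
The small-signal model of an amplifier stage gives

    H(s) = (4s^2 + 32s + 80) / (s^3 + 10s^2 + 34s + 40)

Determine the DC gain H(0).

Set s = 0: H(0) = (80) / (40) = 2.

H(0) = 2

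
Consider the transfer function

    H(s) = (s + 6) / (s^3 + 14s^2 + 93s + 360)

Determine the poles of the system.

The poles are the roots of the denominator s^3 + 14s^2 + 93s + 360 = 0.
Trying s = -8: the polynomial evaluates to 0, so (s + 8) is a factor.
Dividing out leaves s^2 + 6s + 45 = 0.
The quadratic formula then gives s = -3 ± 6j.

s = -3 + 6j, -3 - 6j, -8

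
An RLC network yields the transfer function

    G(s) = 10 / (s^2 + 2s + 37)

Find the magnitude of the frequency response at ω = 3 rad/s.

Substitute s = j3: numerator = 10, denominator = 28 + j6.
|G(j3)| = |10| / |28 + j6| = 10 / 28.636 ≈ 0.3492.

|G(j3)| ≈ 0.3492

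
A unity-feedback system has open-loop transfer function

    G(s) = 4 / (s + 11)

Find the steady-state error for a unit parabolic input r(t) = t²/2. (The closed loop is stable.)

G(s) has no poles at the origin.
This is a Type 0 system; Ka = lim_{s→0} s^2·G(s) = 0, so the steady-state error for a parabola input is infinite.

e_ss = ∞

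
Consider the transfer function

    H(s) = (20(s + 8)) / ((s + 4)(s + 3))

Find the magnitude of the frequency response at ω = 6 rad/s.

|H(j6)| ≈ 4.134

Substitute s = j6: numerator = 160 + j120, denominator = -24 + j42.
|H(j6)| = |160 + j120| / |-24 + j42| = 200 / 48.374 ≈ 4.134.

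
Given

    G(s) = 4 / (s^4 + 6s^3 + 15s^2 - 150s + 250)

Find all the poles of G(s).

s = 2 + j, 2 - j, -5 + 5j, -5 - 5j

The poles are the roots of the denominator s^4 + 6s^3 + 15s^2 - 150s + 250 = 0.
No real roots exist; factor into two real quadratics: (s^2 - 4s + 5)(s^2 + 10s + 50) = 0.
Each quadratic gives a conjugate pair via the quadratic formula.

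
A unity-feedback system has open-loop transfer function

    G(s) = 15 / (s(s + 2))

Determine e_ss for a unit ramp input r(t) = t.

G(s) has one pole at the origin.
This is a Type 1 system. Kv = lim_{s→0} s·G(s) = 15/2.
e_ss = 1/Kv = 1/(15/2) = 2/15 ≈ 0.1333.

e_ss = 0.1333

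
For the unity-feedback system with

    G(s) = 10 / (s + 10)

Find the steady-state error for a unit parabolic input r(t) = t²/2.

e_ss = ∞

G(s) has no poles at the origin.
This is a Type 0 system; Ka = lim_{s→0} s^2·G(s) = 0, so the steady-state error for a parabola input is infinite.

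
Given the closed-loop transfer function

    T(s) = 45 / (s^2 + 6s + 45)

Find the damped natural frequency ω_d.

Comparing s^2 + 6s + 45 to s^2 + 2ζωₙs + ωₙ²: ωₙ = √45 ≈ 6.708 rad/s and ζ = 6/(2·√45) ≈ 0.4472.
ζωₙ = 6/2 = 3, so ω_d = ωₙ√(1−ζ²) = √(ωₙ² − (ζωₙ)²) = √(45 − 3²) = √36 = 6 rad/s.

ω_d = 6 rad/s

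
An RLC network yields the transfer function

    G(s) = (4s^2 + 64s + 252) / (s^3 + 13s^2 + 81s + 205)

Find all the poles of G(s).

The poles are the roots of the denominator s^3 + 13s^2 + 81s + 205 = 0.
Trying s = -5: the polynomial evaluates to 0, so (s + 5) is a factor.
Dividing out leaves s^2 + 8s + 41 = 0.
The quadratic formula then gives s = -4 ± 5j.

s = -4 + 5j, -4 - 5j, -5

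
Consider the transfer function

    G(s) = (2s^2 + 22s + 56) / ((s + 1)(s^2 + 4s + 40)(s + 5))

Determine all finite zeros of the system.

s = -7, -4

Set the numerator to zero: 2s^2 + 22s + 56 = 0, i.e. 2·(s^2 + 11s + 28) = 0.
Factoring: (s + 7)(s + 4) = 0.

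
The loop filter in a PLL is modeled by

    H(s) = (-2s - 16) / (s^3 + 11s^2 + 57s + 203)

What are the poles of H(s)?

The poles are the roots of the denominator s^3 + 11s^2 + 57s + 203 = 0.
Trying s = -7: the polynomial evaluates to 0, so (s + 7) is a factor.
Dividing out leaves s^2 + 4s + 29 = 0.
The quadratic formula then gives s = -2 ± 5j.

s = -2 + 5j, -2 - 5j, -7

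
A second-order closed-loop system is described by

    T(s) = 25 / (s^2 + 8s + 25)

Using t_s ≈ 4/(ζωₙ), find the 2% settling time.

t_s ≈ 1 s

Comparing s^2 + 8s + 25 to s^2 + 2ζωₙs + ωₙ²: ωₙ = 5 rad/s and ζ = 8/(2·5) = 0.8.
ζωₙ = 8/2 = 4, so t_s ≈ 4/(ζωₙ) = 4/4 = 1 s.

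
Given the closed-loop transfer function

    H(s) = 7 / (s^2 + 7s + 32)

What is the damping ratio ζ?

Compare the denominator to the standard form s^2 + 2ζωₙs + ωₙ².
ωₙ² = 32, so ωₙ = √32 ≈ 5.657 rad/s.
2ζωₙ = 7, so ζ = 7/(2·√32) ≈ 0.6187.

ζ ≈ 0.6187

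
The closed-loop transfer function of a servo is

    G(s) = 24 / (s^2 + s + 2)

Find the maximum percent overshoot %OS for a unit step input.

Comparing s^2 + s + 2 to s^2 + 2ζωₙs + ωₙ²: ωₙ = √2 ≈ 1.414 rad/s and ζ = 1/(2·√2) ≈ 0.3536.
%OS = 100·exp(−πζ/√(1−ζ²)) = 100·exp(−π·0.3536/√(1−0.3536²)) ≈ 30.5%.

%OS ≈ 30.5%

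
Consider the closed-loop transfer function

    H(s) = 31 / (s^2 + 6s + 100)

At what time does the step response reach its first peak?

Comparing s^2 + 6s + 100 to s^2 + 2ζωₙs + ωₙ²: ωₙ = 10 rad/s and ζ = 6/(2·10) = 0.3.
ζωₙ = 6/2 = 3, so ω_d = ωₙ√(1−ζ²) = √(ωₙ² − (ζωₙ)²) = √(100 − 3²) = √91 ≈ 9.539 rad/s.
t_p = π/ω_d = π/9.539 ≈ 0.3293 s.

t_p ≈ 0.3293 s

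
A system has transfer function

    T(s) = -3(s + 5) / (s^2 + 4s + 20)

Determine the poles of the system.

The poles are the roots of the denominator s^2 + 4s + 20 = 0.
Using the quadratic formula: s = (-4 ± √(-64))/2 = -2 ± 4j.

s = -2 + 4j, -2 - 4j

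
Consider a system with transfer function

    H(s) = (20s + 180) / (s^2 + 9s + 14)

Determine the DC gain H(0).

Set s = 0: H(0) = (180) / (14) = 90/7.

H(0) = 90/7 ≈ 12.86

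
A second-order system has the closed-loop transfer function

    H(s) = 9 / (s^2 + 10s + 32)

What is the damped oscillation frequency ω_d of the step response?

Comparing s^2 + 10s + 32 to s^2 + 2ζωₙs + ωₙ²: ωₙ = √32 ≈ 5.657 rad/s and ζ = 10/(2·√32) ≈ 0.8839.
ζωₙ = 10/2 = 5, so ω_d = ωₙ√(1−ζ²) = √(ωₙ² − (ζωₙ)²) = √(32 − 5²) = √7 ≈ 2.646 rad/s.

ω_d ≈ 2.646 rad/s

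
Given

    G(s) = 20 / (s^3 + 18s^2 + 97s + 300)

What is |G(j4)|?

|G(j4)| ≈ 0.06169

Substitute s = j4: numerator = 20, denominator = 12 + j324.
|G(j4)| = |20| / |12 + j324| = 20 / 324.22 ≈ 0.06169.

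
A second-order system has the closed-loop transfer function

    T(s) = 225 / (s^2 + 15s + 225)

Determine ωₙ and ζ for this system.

ωₙ = 15 rad/s, ζ = 0.5

Compare the denominator to the standard form s^2 + 2ζωₙs + ωₙ².
ωₙ² = 225, so ωₙ = 15 rad/s.
2ζωₙ = 15, so ζ = 15/(2·15) = 0.5.
With ζ = 0.5 the response is underdamped.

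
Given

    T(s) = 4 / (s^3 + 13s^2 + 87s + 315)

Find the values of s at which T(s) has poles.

s = -3 + 6j, -3 - 6j, -7

The poles are the roots of the denominator s^3 + 13s^2 + 87s + 315 = 0.
Trying s = -7: the polynomial evaluates to 0, so (s + 7) is a factor.
Dividing out leaves s^2 + 6s + 45 = 0.
The quadratic formula then gives s = -3 ± 6j.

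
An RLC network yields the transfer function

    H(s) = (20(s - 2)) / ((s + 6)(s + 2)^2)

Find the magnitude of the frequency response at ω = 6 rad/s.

|H(j6)| ≈ 0.3727

Substitute s = j6: numerator = -40 + j120, denominator = -336 - j48.
|H(j6)| = |-40 + j120| / |-336 - j48| = 126.49 / 339.41 ≈ 0.3727.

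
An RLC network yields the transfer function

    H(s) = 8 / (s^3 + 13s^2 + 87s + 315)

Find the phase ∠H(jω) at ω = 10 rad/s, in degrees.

At s = j10: numerator = 8, denominator = -985 - j130.
∠H = ∠num − ∠den = 0° − (-172.48°) = 172.5°.

∠H(j10) ≈ 172.5°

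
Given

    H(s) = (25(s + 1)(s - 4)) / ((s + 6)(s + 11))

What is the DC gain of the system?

At s = 0 each factor (s + a) contributes a and each (s^2 + bs + c) contributes c.
H(0) = 25·(1) · (-4) / ((6) · (11)) = -100/66 = -50/33.

H(0) = -50/33 ≈ -1.515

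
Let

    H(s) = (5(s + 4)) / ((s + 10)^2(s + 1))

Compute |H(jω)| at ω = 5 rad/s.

|H(j5)| ≈ 0.05023

Substitute s = j5: numerator = 20 + j25, denominator = -425 + j475.
|H(j5)| = |20 + j25| / |-425 + j475| = 32.016 / 637.38 ≈ 0.05023.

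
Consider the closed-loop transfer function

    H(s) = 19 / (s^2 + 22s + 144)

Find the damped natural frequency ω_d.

ω_d ≈ 4.796 rad/s

Comparing s^2 + 22s + 144 to s^2 + 2ζωₙs + ωₙ²: ωₙ = 12 rad/s and ζ = 22/(2·12) ≈ 0.9167.
ζωₙ = 22/2 = 11, so ω_d = ωₙ√(1−ζ²) = √(ωₙ² − (ζωₙ)²) = √(144 − 11²) = √23 ≈ 4.796 rad/s.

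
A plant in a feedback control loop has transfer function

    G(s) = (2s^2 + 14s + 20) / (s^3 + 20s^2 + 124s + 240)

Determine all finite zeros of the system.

s = -2, -5

Set the numerator to zero: 2s^2 + 14s + 20 = 0, i.e. 2·(s^2 + 7s + 10) = 0.
Factoring: (s + 2)(s + 5) = 0.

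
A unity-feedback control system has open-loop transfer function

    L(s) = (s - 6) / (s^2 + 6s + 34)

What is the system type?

Type 0

The denominator has no factor of s at the origin — no free integrator — so this is a Type 0 system.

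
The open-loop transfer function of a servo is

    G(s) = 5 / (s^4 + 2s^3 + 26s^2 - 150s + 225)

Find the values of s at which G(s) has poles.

s = 2 + j, 2 - j, -3 + 6j, -3 - 6j

The poles are the roots of the denominator s^4 + 2s^3 + 26s^2 - 150s + 225 = 0.
No real roots exist; factor into two real quadratics: (s^2 - 4s + 5)(s^2 + 6s + 45) = 0.
Each quadratic gives a conjugate pair via the quadratic formula.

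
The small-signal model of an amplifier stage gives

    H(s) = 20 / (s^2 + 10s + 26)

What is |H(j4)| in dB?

|H(j4)|_dB ≈ -6.28 dB

Substitute s = j4: numerator = 20, denominator = 10 + j40.
|H(j4)| = |20| / |10 + j40| = 20 / 41.231 ≈ 0.4851.
In decibels: 20·log₁₀(0.4851) ≈ -6.28 dB.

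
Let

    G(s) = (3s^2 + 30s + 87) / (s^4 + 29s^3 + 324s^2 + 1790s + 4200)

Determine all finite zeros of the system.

s = -5 + 2j, -5 - 2j

Set the numerator to zero: 3s^2 + 30s + 87 = 0, i.e. 3·(s^2 + 10s + 29) = 0.
Factoring: (s^2 + 10s + 29) = 0.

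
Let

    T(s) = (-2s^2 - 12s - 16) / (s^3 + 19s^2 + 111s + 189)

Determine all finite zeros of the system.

Set the numerator to zero: -2s^2 - 12s - 16 = 0, i.e. -2·(s^2 + 6s + 8) = 0.
Factoring: (s + 4)(s + 2) = 0.

s = -4, -2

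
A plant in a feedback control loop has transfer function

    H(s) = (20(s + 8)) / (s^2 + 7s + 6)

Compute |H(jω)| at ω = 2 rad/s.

|H(j2)| ≈ 11.66

Substitute s = j2: numerator = 160 + j40, denominator = 2 + j14.
|H(j2)| = |160 + j40| / |2 + j14| = 164.92 / 14.142 ≈ 11.66.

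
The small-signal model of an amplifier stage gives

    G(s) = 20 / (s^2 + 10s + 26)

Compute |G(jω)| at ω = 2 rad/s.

|G(j2)| ≈ 0.6727

Substitute s = j2: numerator = 20, denominator = 22 + j20.
|G(j2)| = |20| / |22 + j20| = 20 / 29.732 ≈ 0.6727.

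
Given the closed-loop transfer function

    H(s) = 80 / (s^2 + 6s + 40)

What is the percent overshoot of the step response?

%OS ≈ 18.4%

Comparing s^2 + 6s + 40 to s^2 + 2ζωₙs + ωₙ²: ωₙ = √40 ≈ 6.325 rad/s and ζ = 6/(2·√40) ≈ 0.4743.
%OS = 100·exp(−πζ/√(1−ζ²)) = 100·exp(−π·0.4743/√(1−0.4743²)) ≈ 18.4%.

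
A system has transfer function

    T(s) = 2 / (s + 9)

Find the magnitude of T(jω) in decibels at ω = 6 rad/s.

|T(j6)|_dB ≈ -14.7 dB

Substitute s = j6: numerator = 2, denominator = 9 + j6.
|T(j6)| = |2| / |9 + j6| = 2 / 10.817 ≈ 0.1849.
In decibels: 20·log₁₀(0.1849) ≈ -14.7 dB.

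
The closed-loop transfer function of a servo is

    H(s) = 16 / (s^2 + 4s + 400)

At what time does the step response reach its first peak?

t_p ≈ 0.1579 s

Comparing s^2 + 4s + 400 to s^2 + 2ζωₙs + ωₙ²: ωₙ = 20 rad/s and ζ = 4/(2·20) = 0.1.
ζωₙ = 4/2 = 2, so ω_d = ωₙ√(1−ζ²) = √(ωₙ² − (ζωₙ)²) = √(400 − 2²) = √396 ≈ 19.90 rad/s.
t_p = π/ω_d = π/19.90 ≈ 0.1579 s.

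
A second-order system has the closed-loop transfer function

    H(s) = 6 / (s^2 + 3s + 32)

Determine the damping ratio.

ζ ≈ 0.2652

Compare the denominator to the standard form s^2 + 2ζωₙs + ωₙ².
ωₙ² = 32, so ωₙ = √32 ≈ 5.657 rad/s.
2ζωₙ = 3, so ζ = 3/(2·√32) ≈ 0.2652.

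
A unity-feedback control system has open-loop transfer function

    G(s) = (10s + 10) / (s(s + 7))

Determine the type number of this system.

Type 1

The denominator has 1 factor of s at the origin (free integrator), so this is a Type 1 system.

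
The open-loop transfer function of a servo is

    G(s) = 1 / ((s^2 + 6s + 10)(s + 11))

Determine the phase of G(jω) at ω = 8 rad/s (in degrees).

At s = j8: numerator = 1, denominator = -978 + j96.
∠G = ∠num − ∠den = 0° − (174.39°) = -174.4°.

∠G(j8) ≈ -174.4°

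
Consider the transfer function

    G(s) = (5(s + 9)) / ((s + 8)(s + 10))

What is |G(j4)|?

|G(j4)| ≈ 0.5112

Substitute s = j4: numerator = 45 + j20, denominator = 64 + j72.
|G(j4)| = |45 + j20| / |64 + j72| = 49.244 / 96.333 ≈ 0.5112.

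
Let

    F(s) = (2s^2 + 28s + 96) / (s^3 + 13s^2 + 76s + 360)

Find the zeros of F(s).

Set the numerator to zero: 2s^2 + 28s + 96 = 0, i.e. 2·(s^2 + 14s + 48) = 0.
Factoring: (s + 6)(s + 8) = 0.

s = -6, -8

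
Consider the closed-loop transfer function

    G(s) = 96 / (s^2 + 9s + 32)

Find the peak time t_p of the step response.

Comparing s^2 + 9s + 32 to s^2 + 2ζωₙs + ωₙ²: ωₙ = √32 ≈ 5.657 rad/s and ζ = 9/(2·√32) ≈ 0.7955.
ζωₙ = 9/2 = 4.5, so ω_d = ωₙ√(1−ζ²) = √(ωₙ² − (ζωₙ)²) = √(32 − 4.5²) = √11.75 ≈ 3.428 rad/s.
t_p = π/ω_d = π/3.428 ≈ 0.9165 s.

t_p ≈ 0.9165 s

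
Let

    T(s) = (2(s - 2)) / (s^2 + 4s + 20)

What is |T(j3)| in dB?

Substitute s = j3: numerator = -4 + j6, denominator = 11 + j12.
|T(j3)| = |-4 + j6| / |11 + j12| = 7.2111 / 16.279 ≈ 0.4430.
In decibels: 20·log₁₀(0.4430) ≈ -7.07 dB.

|T(j3)|_dB ≈ -7.07 dB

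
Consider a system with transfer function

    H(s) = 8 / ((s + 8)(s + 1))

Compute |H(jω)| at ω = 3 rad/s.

Substitute s = j3: numerator = 8, denominator = -1 + j27.
|H(j3)| = |8| / |-1 + j27| = 8 / 27.019 ≈ 0.2961.

|H(j3)| ≈ 0.2961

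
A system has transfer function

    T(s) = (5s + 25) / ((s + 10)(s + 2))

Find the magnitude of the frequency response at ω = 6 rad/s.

|T(j6)| ≈ 0.5295

Substitute s = j6: numerator = 25 + j30, denominator = -16 + j72.
|T(j6)| = |25 + j30| / |-16 + j72| = 39.051 / 73.756 ≈ 0.5295.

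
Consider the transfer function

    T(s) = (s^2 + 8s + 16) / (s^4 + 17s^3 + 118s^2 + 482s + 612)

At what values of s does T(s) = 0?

s = -4, -4

Set the numerator to zero: s^2 + 8s + 16 = 0.
Factoring: (s + 4)^2 = 0.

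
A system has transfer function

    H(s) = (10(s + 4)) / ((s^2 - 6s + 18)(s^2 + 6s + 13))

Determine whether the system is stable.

The poles can be read from the denominator factors: s = 3 + 3j, 3 - 3j, -3 + 2j, -3 - 2j.
Since the pole(s) at s = 3 + 3j, 3 - 3j lie in the right half-plane, the system is unstable.

unstable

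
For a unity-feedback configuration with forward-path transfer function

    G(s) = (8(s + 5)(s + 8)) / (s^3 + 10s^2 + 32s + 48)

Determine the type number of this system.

The denominator has no factor of s at the origin — no free integrator — so this is a Type 0 system.

Type 0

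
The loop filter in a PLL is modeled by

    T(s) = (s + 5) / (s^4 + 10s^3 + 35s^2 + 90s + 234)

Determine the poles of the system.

s = 3j, -3j, -5 + j, -5 - j

The poles are the roots of the denominator s^4 + 10s^3 + 35s^2 + 90s + 234 = 0.
No real roots exist; factor into two real quadratics: (s^2 + 9)(s^2 + 10s + 26) = 0.
Each quadratic gives a conjugate pair via the quadratic formula.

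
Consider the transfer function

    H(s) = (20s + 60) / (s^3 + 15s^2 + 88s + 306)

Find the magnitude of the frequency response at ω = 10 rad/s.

Substitute s = j10: numerator = 60 + j200, denominator = -1194 - j120.
|H(j10)| = |60 + j200| / |-1194 - j120| = 208.81 / 1200.0 ≈ 0.1740.

|H(j10)| ≈ 0.1740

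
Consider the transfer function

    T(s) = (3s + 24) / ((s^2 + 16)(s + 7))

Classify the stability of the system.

The poles can be read from the denominator factors: s = 4j, -4j, -7.
Since the simple pole(s) at s = ±4j lie on the jω-axis with none in the right half-plane, the system is marginally stable.

marginally stable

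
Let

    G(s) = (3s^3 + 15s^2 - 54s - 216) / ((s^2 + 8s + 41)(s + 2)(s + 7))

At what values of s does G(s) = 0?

s = -3, 4, -6

Set the numerator to zero: 3s^3 + 15s^2 - 54s - 216 = 0, i.e. 3·(s^3 + 5s^2 - 18s - 72) = 0.
Factoring: (s + 3)(s - 4)(s + 6) = 0.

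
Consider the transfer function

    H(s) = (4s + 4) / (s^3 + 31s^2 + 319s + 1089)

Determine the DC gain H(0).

H(0) = 4/1089 ≈ 0.003673

Set s = 0: H(0) = (4) / (1089) = 4/1089.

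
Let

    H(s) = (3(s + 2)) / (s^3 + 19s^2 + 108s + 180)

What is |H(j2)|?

|H(j2)| ≈ 0.03649

Substitute s = j2: numerator = 6 + j6, denominator = 104 + j208.
|H(j2)| = |6 + j6| / |104 + j208| = 8.4853 / 232.55 ≈ 0.03649.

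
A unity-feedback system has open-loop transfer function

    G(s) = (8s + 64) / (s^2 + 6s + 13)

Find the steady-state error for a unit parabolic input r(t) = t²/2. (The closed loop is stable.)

G(s) has no poles at the origin.
This is a Type 0 system; Ka = lim_{s→0} s^2·G(s) = 0, so the steady-state error for a parabola input is infinite.

e_ss = ∞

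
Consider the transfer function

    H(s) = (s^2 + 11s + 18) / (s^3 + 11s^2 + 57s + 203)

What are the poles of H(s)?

The poles are the roots of the denominator s^3 + 11s^2 + 57s + 203 = 0.
Trying s = -7: the polynomial evaluates to 0, so (s + 7) is a factor.
Dividing out leaves s^2 + 4s + 29 = 0.
The quadratic formula then gives s = -2 ± 5j.

s = -2 + 5j, -2 - 5j, -7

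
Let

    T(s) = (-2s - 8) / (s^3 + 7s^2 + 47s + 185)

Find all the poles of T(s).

s = -1 + 6j, -1 - 6j, -5

The poles are the roots of the denominator s^3 + 7s^2 + 47s + 185 = 0.
Trying s = -5: the polynomial evaluates to 0, so (s + 5) is a factor.
Dividing out leaves s^2 + 2s + 37 = 0.
The quadratic formula then gives s = -1 ± 6j.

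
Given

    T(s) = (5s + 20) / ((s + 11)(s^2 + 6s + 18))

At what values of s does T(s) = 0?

s = -4

Set the numerator to zero: 5s + 20 = 0, i.e. 5·(s + 4) = 0.
So s = -4.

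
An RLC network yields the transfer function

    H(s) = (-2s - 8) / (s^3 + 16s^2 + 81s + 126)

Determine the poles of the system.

The poles are the roots of the denominator s^3 + 16s^2 + 81s + 126 = 0.
Trying s = -6: the polynomial evaluates to 0, so (s + 6) is a factor.
Dividing out leaves s^2 + 10s + 21 = 0.
Factoring the quadratic: (s + 3)(s + 7) = 0.

s = -6, -3, -7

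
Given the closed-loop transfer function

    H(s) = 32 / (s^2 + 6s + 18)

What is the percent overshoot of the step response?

Comparing s^2 + 6s + 18 to s^2 + 2ζωₙs + ωₙ²: ωₙ = √18 ≈ 4.243 rad/s and ζ = 6/(2·√18) ≈ 0.7071.
%OS = 100·exp(−πζ/√(1−ζ²)) = 100·exp(−π·0.7071/√(1−0.7071²)) ≈ 4.32%.

%OS ≈ 4.32%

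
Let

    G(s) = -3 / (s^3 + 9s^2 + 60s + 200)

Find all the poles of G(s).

s = -2 ± 6j, -5

The poles are the roots of the denominator s^3 + 9s^2 + 60s + 200 = 0.
Trying s = -5: the polynomial evaluates to 0, so (s + 5) is a factor.
Dividing out leaves s^2 + 4s + 40 = 0.
The quadratic formula then gives s = -2 ± 6j.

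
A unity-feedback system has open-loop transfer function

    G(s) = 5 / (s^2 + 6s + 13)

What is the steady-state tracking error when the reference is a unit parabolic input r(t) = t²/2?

e_ss = ∞

G(s) has no poles at the origin.
This is a Type 0 system; Ka = lim_{s→0} s^2·G(s) = 0, so the steady-state error for a parabola input is infinite.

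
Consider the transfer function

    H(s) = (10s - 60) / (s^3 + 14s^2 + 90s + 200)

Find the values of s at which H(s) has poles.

s = -5 + 5j, -5 - 5j, -4

The poles are the roots of the denominator s^3 + 14s^2 + 90s + 200 = 0.
Trying s = -4: the polynomial evaluates to 0, so (s + 4) is a factor.
Dividing out leaves s^2 + 10s + 50 = 0.
The quadratic formula then gives s = -5 ± 5j.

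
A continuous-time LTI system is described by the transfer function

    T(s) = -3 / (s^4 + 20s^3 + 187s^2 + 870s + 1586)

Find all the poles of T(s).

The poles are the roots of the denominator s^4 + 20s^3 + 187s^2 + 870s + 1586 = 0.
No real roots exist; factor into two real quadratics: (s^2 + 10s + 61)(s^2 + 10s + 26) = 0.
Each quadratic gives a conjugate pair via the quadratic formula.

s = -5 ± 6j, -5 ± j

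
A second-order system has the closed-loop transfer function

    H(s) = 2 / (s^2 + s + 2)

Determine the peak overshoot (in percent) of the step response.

%OS ≈ 30.5%

Comparing s^2 + s + 2 to s^2 + 2ζωₙs + ωₙ²: ωₙ = √2 ≈ 1.414 rad/s and ζ = 1/(2·√2) ≈ 0.3536.
%OS = 100·exp(−πζ/√(1−ζ²)) = 100·exp(−π·0.3536/√(1−0.3536²)) ≈ 30.5%.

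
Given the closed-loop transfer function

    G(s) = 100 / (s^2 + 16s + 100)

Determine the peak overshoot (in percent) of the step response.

Comparing s^2 + 16s + 100 to s^2 + 2ζωₙs + ωₙ²: ωₙ = 10 rad/s and ζ = 16/(2·10) = 0.8.
%OS = 100·exp(−πζ/√(1−ζ²)) = 100·exp(−π·0.8/√(1−0.8²)) ≈ 1.52%.

%OS ≈ 1.52%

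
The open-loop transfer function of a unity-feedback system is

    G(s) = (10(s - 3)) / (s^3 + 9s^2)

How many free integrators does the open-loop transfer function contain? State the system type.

The denominator has 2 factors of s at the origin (free integrators), so this is a Type 2 system.

Type 2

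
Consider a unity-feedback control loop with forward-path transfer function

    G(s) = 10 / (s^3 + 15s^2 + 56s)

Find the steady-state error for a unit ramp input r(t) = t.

e_ss = 5.600

G(s) has one pole at the origin.
This is a Type 1 system. Kv = lim_{s→0} s·G(s) = 10/56 = 5/28.
e_ss = 1/Kv = 1/(5/28) = 28/5 ≈ 5.600.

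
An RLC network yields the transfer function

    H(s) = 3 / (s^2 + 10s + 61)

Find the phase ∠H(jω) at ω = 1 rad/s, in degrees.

∠H(j1) ≈ -9.462°

At s = j1: numerator = 3, denominator = 60 + j10.
∠H = ∠num − ∠den = 0° − (9.4623°) = -9.462°.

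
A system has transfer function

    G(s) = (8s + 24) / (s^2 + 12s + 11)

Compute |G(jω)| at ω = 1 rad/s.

|G(j1)| ≈ 1.620

Substitute s = j1: numerator = 24 + j8, denominator = 10 + j12.
|G(j1)| = |24 + j8| / |10 + j12| = 25.298 / 15.620 ≈ 1.620.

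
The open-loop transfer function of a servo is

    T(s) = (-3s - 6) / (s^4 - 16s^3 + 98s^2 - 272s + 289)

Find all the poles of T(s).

The poles are the roots of the denominator s^4 - 16s^3 + 98s^2 - 272s + 289 = 0.
No real roots exist; factor into two real quadratics: (s^2 - 8s + 17)(s^2 - 8s + 17) = 0.
Each quadratic gives a conjugate pair via the quadratic formula.

s = 4 ± j, 4 ± j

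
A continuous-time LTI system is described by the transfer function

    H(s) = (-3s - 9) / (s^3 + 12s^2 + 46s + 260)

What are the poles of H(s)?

The poles are the roots of the denominator s^3 + 12s^2 + 46s + 260 = 0.
Trying s = -10: the polynomial evaluates to 0, so (s + 10) is a factor.
Dividing out leaves s^2 + 2s + 26 = 0.
The quadratic formula then gives s = -1 ± 5j.

s = -10, -1 ± 5j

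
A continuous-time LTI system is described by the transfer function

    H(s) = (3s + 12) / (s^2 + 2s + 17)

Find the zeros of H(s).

s = -4

Set the numerator to zero: 3s + 12 = 0, i.e. 3·(s + 4) = 0.
So s = -4.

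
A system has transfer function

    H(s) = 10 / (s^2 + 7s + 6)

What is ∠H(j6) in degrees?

At s = j6: numerator = 10, denominator = -30 + j42.
∠H = ∠num − ∠den = 0° − (125.54°) = -125.5°.

∠H(j6) ≈ -125.5°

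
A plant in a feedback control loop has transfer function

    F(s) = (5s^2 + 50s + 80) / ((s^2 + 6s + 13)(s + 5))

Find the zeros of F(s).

s = -2, -8

Set the numerator to zero: 5s^2 + 50s + 80 = 0, i.e. 5·(s^2 + 10s + 16) = 0.
Factoring: (s + 2)(s + 8) = 0.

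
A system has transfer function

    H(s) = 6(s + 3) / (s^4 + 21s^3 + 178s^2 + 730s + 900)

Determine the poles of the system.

The poles are the roots of the denominator s^4 + 21s^3 + 178s^2 + 730s + 900 = 0.
Trying s = -2: the polynomial evaluates to 0, so (s + 2) is a factor.
Dividing out leaves s^3 + 19s^2 + 140s + 450 = 0.
This factors further as (s^2 + 10s + 50)(s + 9) = 0.

s = -5 + 5j, -5 - 5j, -2, -9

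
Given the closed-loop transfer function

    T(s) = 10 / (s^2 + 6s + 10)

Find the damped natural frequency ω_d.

Comparing s^2 + 6s + 10 to s^2 + 2ζωₙs + ωₙ²: ωₙ = √10 ≈ 3.162 rad/s and ζ = 6/(2·√10) ≈ 0.9487.
ζωₙ = 6/2 = 3, so ω_d = ωₙ√(1−ζ²) = √(ωₙ² − (ζωₙ)²) = √(10 − 3²) = √1 = 1 rad/s.

ω_d = 1 rad/s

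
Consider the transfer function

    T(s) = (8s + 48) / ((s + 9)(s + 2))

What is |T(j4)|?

|T(j4)| ≈ 1.310

Substitute s = j4: numerator = 48 + j32, denominator = 2 + j44.
|T(j4)| = |48 + j32| / |2 + j44| = 57.689 / 44.045 ≈ 1.310.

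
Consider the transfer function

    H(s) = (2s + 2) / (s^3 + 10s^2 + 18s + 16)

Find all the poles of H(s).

The poles are the roots of the denominator s^3 + 10s^2 + 18s + 16 = 0.
Trying s = -8: the polynomial evaluates to 0, so (s + 8) is a factor.
Dividing out leaves s^2 + 2s + 2 = 0.
The quadratic formula then gives s = -1 ± 1j.

s = -1 ± j, -8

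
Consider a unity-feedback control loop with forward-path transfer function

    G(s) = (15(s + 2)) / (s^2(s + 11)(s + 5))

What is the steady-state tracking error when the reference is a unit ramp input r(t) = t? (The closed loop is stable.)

e_ss = 0

G(s) has 2 poles at the origin.
This is a Type 2 system; for a ramp input the steady-state error is zero.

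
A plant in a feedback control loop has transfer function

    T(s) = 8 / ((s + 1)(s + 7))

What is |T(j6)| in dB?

Substitute s = j6: numerator = 8, denominator = -29 + j48.
|T(j6)| = |8| / |-29 + j48| = 8 / 56.080 ≈ 0.1427.
In decibels: 20·log₁₀(0.1427) ≈ -16.9 dB.

|T(j6)|_dB ≈ -16.9 dB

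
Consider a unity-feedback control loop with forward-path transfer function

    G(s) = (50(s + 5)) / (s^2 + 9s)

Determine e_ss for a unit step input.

e_ss = 0

G(s) has one pole at the origin.
This is a Type 1 system; for a step input the steady-state error is zero.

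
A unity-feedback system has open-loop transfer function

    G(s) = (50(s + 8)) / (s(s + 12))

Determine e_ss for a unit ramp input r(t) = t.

e_ss = 0.03000

G(s) has one pole at the origin.
This is a Type 1 system. Kv = lim_{s→0} s·G(s) = 400/12 = 100/3.
e_ss = 1/Kv = 1/(100/3) = 3/100 ≈ 0.03000.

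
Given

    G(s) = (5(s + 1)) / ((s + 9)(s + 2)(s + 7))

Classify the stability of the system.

stable

The poles can be read from the denominator factors: s = -9, -2, -7.
Since all poles lie strictly in the left half-plane, the system is stable.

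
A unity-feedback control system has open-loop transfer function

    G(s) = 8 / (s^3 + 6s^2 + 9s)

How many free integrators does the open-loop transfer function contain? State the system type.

Type 1

Factor s from the denominator: s^3 + 6s^2 + 9s = s·(s^2 + 6s + 9).
There is 1 pole at the origin, so the system is Type 1.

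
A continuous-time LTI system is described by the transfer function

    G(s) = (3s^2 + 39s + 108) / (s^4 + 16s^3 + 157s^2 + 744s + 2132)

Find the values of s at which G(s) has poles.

The poles are the roots of the denominator s^4 + 16s^3 + 157s^2 + 744s + 2132 = 0.
No real roots exist; factor into two real quadratics: (s^2 + 8s + 41)(s^2 + 8s + 52) = 0.
Each quadratic gives a conjugate pair via the quadratic formula.

s = -4 ± 5j, -4 ± 6j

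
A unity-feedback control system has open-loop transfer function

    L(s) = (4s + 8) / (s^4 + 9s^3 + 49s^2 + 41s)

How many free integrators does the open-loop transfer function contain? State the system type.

Factor s from the denominator: s^4 + 9s^3 + 49s^2 + 41s = s·(s^3 + 9s^2 + 49s + 41).
There is 1 pole at the origin, so the system is Type 1.

Type 1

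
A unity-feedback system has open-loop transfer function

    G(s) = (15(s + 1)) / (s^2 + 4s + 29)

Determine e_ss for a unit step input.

e_ss = 0.6591

G(s) has no poles at the origin.
This is a Type 0 system. Kp = lim_{s→0} G(s) = 15/29.
e_ss = 1/(1 + Kp) = 1/(1 + 15/29) = 29/44 ≈ 0.6591.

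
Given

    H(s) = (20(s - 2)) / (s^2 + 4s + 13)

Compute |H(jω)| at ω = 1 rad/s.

|H(j1)| ≈ 3.536

Substitute s = j1: numerator = -40 + j20, denominator = 12 + j4.
|H(j1)| = |-40 + j20| / |12 + j4| = 44.721 / 12.649 ≈ 3.536.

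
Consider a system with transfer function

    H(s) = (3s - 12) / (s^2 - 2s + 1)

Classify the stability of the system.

The denominator s^2 - 2s + 1 factors as (s - 1)^2, giving poles at s = 1, 1.
Since the pole(s) at s = 1, 1 lie in the right half-plane, the system is unstable.

unstable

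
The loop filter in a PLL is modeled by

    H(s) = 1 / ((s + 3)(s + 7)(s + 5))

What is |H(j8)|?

Substitute s = j8: numerator = 1, denominator = -855 + j56.
|H(j8)| = |1| / |-855 + j56| = 1 / 856.83 ≈ 0.001167.

|H(j8)| ≈ 0.001167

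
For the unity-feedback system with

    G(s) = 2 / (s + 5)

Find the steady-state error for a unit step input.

e_ss = 0.7143

G(s) has no poles at the origin.
This is a Type 0 system. Kp = lim_{s→0} G(s) = 2/5.
e_ss = 1/(1 + Kp) = 1/(1 + 2/5) = 5/7 ≈ 0.7143.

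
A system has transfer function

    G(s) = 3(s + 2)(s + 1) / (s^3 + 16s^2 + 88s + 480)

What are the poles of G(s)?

The poles are the roots of the denominator s^3 + 16s^2 + 88s + 480 = 0.
Trying s = -12: the polynomial evaluates to 0, so (s + 12) is a factor.
Dividing out leaves s^2 + 4s + 40 = 0.
The quadratic formula then gives s = -2 ± 6j.

s = -2 + 6j, -2 - 6j, -12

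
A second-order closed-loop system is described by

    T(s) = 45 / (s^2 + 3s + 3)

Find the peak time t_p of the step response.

t_p ≈ 3.628 s

Comparing s^2 + 3s + 3 to s^2 + 2ζωₙs + ωₙ²: ωₙ = √3 ≈ 1.732 rad/s and ζ = 3/(2·√3) ≈ 0.8660.
ζωₙ = 3/2 = 1.5, so ω_d = ωₙ√(1−ζ²) = √(ωₙ² − (ζωₙ)²) = √(3 − 1.5²) = √0.75 ≈ 0.8660 rad/s.
t_p = π/ω_d = π/0.8660 ≈ 3.628 s.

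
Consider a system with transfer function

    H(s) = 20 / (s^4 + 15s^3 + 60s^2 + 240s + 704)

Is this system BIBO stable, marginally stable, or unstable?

The denominator s^4 + 15s^3 + 60s^2 + 240s + 704 factors as (s^2 + 16)(s + 11)(s + 4), giving poles at s = ±4j, -11, -4.
Since the simple pole(s) at s = 4j, -4j lie on the jω-axis with none in the right half-plane, the system is marginally stable.

marginally stable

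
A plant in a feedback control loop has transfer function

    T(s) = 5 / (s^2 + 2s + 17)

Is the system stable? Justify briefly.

The denominator s^2 + 2s + 17 factors as (s^2 + 2s + 17), giving poles at s = -1 + 4j, -1 - 4j.
Since all poles lie strictly in the left half-plane, the system is stable.

stable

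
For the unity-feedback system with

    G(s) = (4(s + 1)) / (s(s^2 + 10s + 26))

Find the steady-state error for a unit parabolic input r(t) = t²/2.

G(s) has one pole at the origin.
This is a Type 1 system; Ka = lim_{s→0} s^2·G(s) = 0, so the steady-state error for a parabola input is infinite.

e_ss = ∞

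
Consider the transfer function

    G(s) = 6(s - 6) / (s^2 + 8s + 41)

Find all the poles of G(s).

The poles are the roots of the denominator s^2 + 8s + 41 = 0.
Using the quadratic formula: s = (-8 ± √(-100))/2 = -4 ± 5j.

s = -4 + 5j, -4 - 5j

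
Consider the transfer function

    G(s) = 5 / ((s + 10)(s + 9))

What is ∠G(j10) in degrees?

At s = j10: numerator = 5, denominator = -10 + j190.
∠G = ∠num − ∠den = 0° − (93.013°) = -93.01°.

∠G(j10) ≈ -93.01°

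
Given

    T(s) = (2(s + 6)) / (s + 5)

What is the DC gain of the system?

At s = 0 each factor (s + a) contributes a and each (s^2 + bs + c) contributes c.
T(0) = 2·(6) / ((5)) = 12/5 = 12/5.

T(0) = 12/5 ≈ 2.400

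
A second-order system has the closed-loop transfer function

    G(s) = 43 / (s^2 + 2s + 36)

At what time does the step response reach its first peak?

Comparing s^2 + 2s + 36 to s^2 + 2ζωₙs + ωₙ²: ωₙ = 6 rad/s and ζ = 2/(2·6) ≈ 0.1667.
ζωₙ = 2/2 = 1, so ω_d = ωₙ√(1−ζ²) = √(ωₙ² − (ζωₙ)²) = √(36 − 1²) = √35 ≈ 5.916 rad/s.
t_p = π/ω_d = π/5.916 ≈ 0.5310 s.

t_p ≈ 0.5310 s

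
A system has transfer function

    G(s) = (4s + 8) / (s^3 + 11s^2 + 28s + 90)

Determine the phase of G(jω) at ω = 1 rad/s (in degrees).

∠G(j1) ≈ 7.696°

At s = j1: numerator = 8 + j4, denominator = 79 + j27.
∠G = ∠num − ∠den = 26.565° − (18.869°) = 7.696°.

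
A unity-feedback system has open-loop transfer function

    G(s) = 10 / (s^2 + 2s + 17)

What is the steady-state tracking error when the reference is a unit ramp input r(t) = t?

e_ss = ∞

G(s) has no poles at the origin.
This is a Type 0 system; Kv = lim_{s→0} s·G(s) = 0, so the steady-state error for a ramp input is infinite.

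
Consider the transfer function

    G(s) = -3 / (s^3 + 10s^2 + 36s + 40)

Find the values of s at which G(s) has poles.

The poles are the roots of the denominator s^3 + 10s^2 + 36s + 40 = 0.
Trying s = -2: the polynomial evaluates to 0, so (s + 2) is a factor.
Dividing out leaves s^2 + 8s + 20 = 0.
The quadratic formula then gives s = -4 ± 2j.

s = -2, -4 ± 2j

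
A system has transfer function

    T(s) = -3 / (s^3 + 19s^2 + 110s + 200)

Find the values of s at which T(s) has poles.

The poles are the roots of the denominator s^3 + 19s^2 + 110s + 200 = 0.
Trying s = -5: the polynomial evaluates to 0, so (s + 5) is a factor.
Dividing out leaves s^2 + 14s + 40 = 0.
Factoring the quadratic: (s + 10)(s + 4) = 0.

s = -5, -10, -4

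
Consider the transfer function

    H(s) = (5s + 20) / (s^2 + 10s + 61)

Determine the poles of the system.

s = -5 + 6j, -5 - 6j

The poles are the roots of the denominator s^2 + 10s + 61 = 0.
Using the quadratic formula: s = (-10 ± √(-144))/2 = -5 ± 6j.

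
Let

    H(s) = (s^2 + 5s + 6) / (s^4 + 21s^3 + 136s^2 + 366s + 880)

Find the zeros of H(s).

Set the numerator to zero: s^2 + 5s + 6 = 0.
Factoring: (s + 3)(s + 2) = 0.

s = -3, -2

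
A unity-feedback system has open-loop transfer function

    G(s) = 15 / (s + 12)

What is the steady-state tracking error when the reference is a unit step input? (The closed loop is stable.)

e_ss = 0.4444

G(s) has no poles at the origin.
This is a Type 0 system. Kp = lim_{s→0} G(s) = 15/12 = 5/4.
e_ss = 1/(1 + Kp) = 1/(1 + 5/4) = 4/9 ≈ 0.4444.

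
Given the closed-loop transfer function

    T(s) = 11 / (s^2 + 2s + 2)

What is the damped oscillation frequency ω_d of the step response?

Comparing s^2 + 2s + 2 to s^2 + 2ζωₙs + ωₙ²: ωₙ = √2 ≈ 1.414 rad/s and ζ = 2/(2·√2) ≈ 0.7071.
ζωₙ = 2/2 = 1, so ω_d = ωₙ√(1−ζ²) = √(ωₙ² − (ζωₙ)²) = √(2 − 1²) = √1 = 1 rad/s.

ω_d = 1 rad/s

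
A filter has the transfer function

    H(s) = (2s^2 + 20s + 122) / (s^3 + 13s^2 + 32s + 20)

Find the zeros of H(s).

Set the numerator to zero: 2s^2 + 20s + 122 = 0, i.e. 2·(s^2 + 10s + 61) = 0.
Factoring: (s^2 + 10s + 61) = 0.

s = -5 + 6j, -5 - 6j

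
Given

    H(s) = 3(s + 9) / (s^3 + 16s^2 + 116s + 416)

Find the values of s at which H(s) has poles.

s = -4 ± 6j, -8

The poles are the roots of the denominator s^3 + 16s^2 + 116s + 416 = 0.
Trying s = -8: the polynomial evaluates to 0, so (s + 8) is a factor.
Dividing out leaves s^2 + 8s + 52 = 0.
The quadratic formula then gives s = -4 ± 6j.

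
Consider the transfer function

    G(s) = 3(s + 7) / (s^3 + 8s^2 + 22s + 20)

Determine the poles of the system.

s = -3 + j, -3 - j, -2

The poles are the roots of the denominator s^3 + 8s^2 + 22s + 20 = 0.
Trying s = -2: the polynomial evaluates to 0, so (s + 2) is a factor.
Dividing out leaves s^2 + 6s + 10 = 0.
The quadratic formula then gives s = -3 ± 1j.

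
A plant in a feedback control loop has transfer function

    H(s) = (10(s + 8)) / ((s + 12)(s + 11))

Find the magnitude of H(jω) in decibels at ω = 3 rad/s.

|H(j3)|_dB ≈ -4.35 dB

Substitute s = j3: numerator = 80 + j30, denominator = 123 + j69.
|H(j3)| = |80 + j30| / |123 + j69| = 85.440 / 141.03 ≈ 0.6058.
In decibels: 20·log₁₀(0.6058) ≈ -4.35 dB.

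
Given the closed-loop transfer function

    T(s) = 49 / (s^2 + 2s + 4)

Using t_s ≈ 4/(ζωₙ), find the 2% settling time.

t_s ≈ 4 s

Comparing s^2 + 2s + 4 to s^2 + 2ζωₙs + ωₙ²: ωₙ = 2 rad/s and ζ = 2/(2·2) = 0.5.
ζωₙ = 2/2 = 1, so t_s ≈ 4/(ζωₙ) = 4/1 = 4 s.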